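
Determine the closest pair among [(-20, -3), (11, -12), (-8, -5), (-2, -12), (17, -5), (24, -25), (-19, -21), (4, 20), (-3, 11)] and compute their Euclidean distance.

Computing all pairwise distances among 9 points:

d((-20, -3), (11, -12)) = 32.28
d((-20, -3), (-8, -5)) = 12.1655
d((-20, -3), (-2, -12)) = 20.1246
d((-20, -3), (17, -5)) = 37.054
d((-20, -3), (24, -25)) = 49.1935
d((-20, -3), (-19, -21)) = 18.0278
d((-20, -3), (4, 20)) = 33.2415
d((-20, -3), (-3, 11)) = 22.0227
d((11, -12), (-8, -5)) = 20.2485
d((11, -12), (-2, -12)) = 13.0
d((11, -12), (17, -5)) = 9.2195 <-- minimum
d((11, -12), (24, -25)) = 18.3848
d((11, -12), (-19, -21)) = 31.3209
d((11, -12), (4, 20)) = 32.7567
d((11, -12), (-3, 11)) = 26.9258
d((-8, -5), (-2, -12)) = 9.2195 <-- minimum
d((-8, -5), (17, -5)) = 25.0
d((-8, -5), (24, -25)) = 37.7359
d((-8, -5), (-19, -21)) = 19.4165
d((-8, -5), (4, 20)) = 27.7308
d((-8, -5), (-3, 11)) = 16.7631
d((-2, -12), (17, -5)) = 20.2485
d((-2, -12), (24, -25)) = 29.0689
d((-2, -12), (-19, -21)) = 19.2354
d((-2, -12), (4, 20)) = 32.5576
d((-2, -12), (-3, 11)) = 23.0217
d((17, -5), (24, -25)) = 21.1896
d((17, -5), (-19, -21)) = 39.3954
d((17, -5), (4, 20)) = 28.178
d((17, -5), (-3, 11)) = 25.6125
d((24, -25), (-19, -21)) = 43.1856
d((24, -25), (4, 20)) = 49.2443
d((24, -25), (-3, 11)) = 45.0
d((-19, -21), (4, 20)) = 47.0106
d((-19, -21), (-3, 11)) = 35.7771
d((4, 20), (-3, 11)) = 11.4018

Minimum distance: 9.2195 (tie among 2 pairs: (11, -12) and (17, -5); (-8, -5) and (-2, -12))

The minimum Euclidean distance is 9.2195. There is a tie: 2 pairs achieve this minimum — (11, -12) and (17, -5); (-8, -5) and (-2, -12). Any of these is a valid closest pair. For 9 points, brute-force pairwise comparison is shown above. For large n, the divide-and-conquer algorithm (sort by x, recurse on halves, check the dividing strip) achieves O(n log n).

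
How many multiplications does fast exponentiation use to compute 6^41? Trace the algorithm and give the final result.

Computing 6^41 by squaring (build up from 6^1; each line after the first costs one multiplication):

6^1 = 6
6^2 = (6^1)^2 = 6^2 = 36
6^4 = (6^2)^2 = 36^2 = 1296
6^5 = 6 * 6^4 = 6 * 1296 = 7776
6^10 = (6^5)^2 = 7776^2 = 60466176
6^20 = (6^10)^2 = 60466176^2 = 3656158440062976
6^40 = (6^20)^2 = 3656158440062976^2 = 13367494538843734067838845976576
6^41 = 6 * 6^40 = 6 * 13367494538843734067838845976576 = 80204967233062404407033075859456

Result: 80204967233062404407033075859456
Multiplications needed: 7 (7 lines after 6^1)

6^41 = 80204967233062404407033075859456. Using exponentiation by squaring, this requires 7 multiplications. The key idea: if the exponent is even, square the half-power; if odd, multiply by the base once.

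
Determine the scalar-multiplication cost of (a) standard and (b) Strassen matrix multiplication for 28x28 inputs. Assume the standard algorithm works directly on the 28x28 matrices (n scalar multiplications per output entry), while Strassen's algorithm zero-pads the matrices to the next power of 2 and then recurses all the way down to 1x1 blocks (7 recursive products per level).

Matrix multiplication for 28x28 matrices:

Strassen's algorithm requires power-of-2 dimensions. Pad 28x28 to 32x32 (next power of 2).

Standard algorithm: 28^3 = 21952 multiplications
Strassen's algorithm: 7^(log2(32)) = 7^5 = 16807 multiplications
Savings: 21952 - 16807 = 5145 multiplications

Standard: 21952 multiplications (28^3). Strassen: 16807 multiplications (7^5, after padding to 32x32). Strassen reduces 8 recursive multiplications to 7 at each level.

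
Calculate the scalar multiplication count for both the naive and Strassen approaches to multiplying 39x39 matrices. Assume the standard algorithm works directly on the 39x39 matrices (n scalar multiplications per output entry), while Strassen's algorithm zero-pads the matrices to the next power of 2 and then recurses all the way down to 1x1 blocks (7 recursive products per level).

Matrix multiplication for 39x39 matrices:

Strassen's algorithm requires power-of-2 dimensions. Pad 39x39 to 64x64 (next power of 2).

Standard algorithm: 39^3 = 59319 multiplications
Strassen's algorithm: 7^(log2(64)) = 7^6 = 117649 multiplications
Difference: 59319 - 117649 = -58330 (Strassen uses MORE here due to padding overhead — for small or just-over-power-of-2 n, padding can outweigh the per-level savings)

Standard: 59319 multiplications (39^3). Strassen: 117649 multiplications (7^6, after padding to 64x64). Strassen reduces 8 recursive multiplications to 7 at each level.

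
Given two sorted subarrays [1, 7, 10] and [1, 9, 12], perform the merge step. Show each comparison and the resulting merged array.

Merging process:

Compare 1 vs 1: take 1 from left. Merged: [1]
Compare 7 vs 1: take 1 from right. Merged: [1, 1]
Compare 7 vs 9: take 7 from left. Merged: [1, 1, 7]
Compare 10 vs 9: take 9 from right. Merged: [1, 1, 7, 9]
Compare 10 vs 12: take 10 from left. Merged: [1, 1, 7, 9, 10]
Append remaining from right: [12]. Merged: [1, 1, 7, 9, 10, 12]

Final merged array: [1, 1, 7, 9, 10, 12]
Total comparisons: 5

The merged array is [1, 1, 7, 9, 10, 12], requiring 5 comparisons. The merge step runs in O(n) time where n is the total number of elements.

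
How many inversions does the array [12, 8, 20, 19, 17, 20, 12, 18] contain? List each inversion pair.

Finding inversions in [12, 8, 20, 19, 17, 20, 12, 18]:

(0, 1): arr[0]=12 > arr[1]=8
(2, 3): arr[2]=20 > arr[3]=19
(2, 4): arr[2]=20 > arr[4]=17
(2, 6): arr[2]=20 > arr[6]=12
(2, 7): arr[2]=20 > arr[7]=18
(3, 4): arr[3]=19 > arr[4]=17
(3, 6): arr[3]=19 > arr[6]=12
(3, 7): arr[3]=19 > arr[7]=18
(4, 6): arr[4]=17 > arr[6]=12
(5, 6): arr[5]=20 > arr[6]=12
(5, 7): arr[5]=20 > arr[7]=18

Total inversions: 11

The array has 11 inversion(s): (0,1), (2,3), (2,4), (2,6), (2,7), (3,4), (3,6), (3,7), (4,6), (5,6), (5,7). Each pair (i,j) satisfies i < j and arr[i] > arr[j].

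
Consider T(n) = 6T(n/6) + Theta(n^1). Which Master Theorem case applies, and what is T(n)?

Master Theorem for T(n) = 6T(n/6) + O(n^1):

a = 6, b = 6, c = 1
log_b(a) = log_6(6) = 1.0000

Case 2: c = 1 = log_6(6) = 1.0000
T(n) = O(n^1 log n) = O(n log n)

For T(n) = 6T(n/6) + O(n^1): log_6(6) = 1.0000. This is Case 2 of the Master Theorem (c = log_b(a), equal work at all levels), giving O(n log n).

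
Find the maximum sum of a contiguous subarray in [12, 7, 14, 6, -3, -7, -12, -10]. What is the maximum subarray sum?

Using Kadane's algorithm on [12, 7, 14, 6, -3, -7, -12, -10]:

Scanning through the array:
Position 1 (value 7): max_ending_here = 19, max_so_far = 19
Position 2 (value 14): max_ending_here = 33, max_so_far = 33
Position 3 (value 6): max_ending_here = 39, max_so_far = 39
Position 4 (value -3): max_ending_here = 36, max_so_far = 39
Position 5 (value -7): max_ending_here = 29, max_so_far = 39
Position 6 (value -12): max_ending_here = 17, max_so_far = 39
Position 7 (value -10): max_ending_here = 7, max_so_far = 39

Maximum subarray: [12, 7, 14, 6]
Maximum sum: 39

The maximum subarray is [12, 7, 14, 6] with sum 39. This subarray runs from index 0 to index 3.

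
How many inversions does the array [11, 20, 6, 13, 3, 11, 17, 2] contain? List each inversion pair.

Finding inversions in [11, 20, 6, 13, 3, 11, 17, 2]:

(0, 2): arr[0]=11 > arr[2]=6
(0, 4): arr[0]=11 > arr[4]=3
(0, 7): arr[0]=11 > arr[7]=2
(1, 2): arr[1]=20 > arr[2]=6
(1, 3): arr[1]=20 > arr[3]=13
(1, 4): arr[1]=20 > arr[4]=3
(1, 5): arr[1]=20 > arr[5]=11
(1, 6): arr[1]=20 > arr[6]=17
(1, 7): arr[1]=20 > arr[7]=2
(2, 4): arr[2]=6 > arr[4]=3
(2, 7): arr[2]=6 > arr[7]=2
(3, 4): arr[3]=13 > arr[4]=3
(3, 5): arr[3]=13 > arr[5]=11
(3, 7): arr[3]=13 > arr[7]=2
(4, 7): arr[4]=3 > arr[7]=2
(5, 7): arr[5]=11 > arr[7]=2
(6, 7): arr[6]=17 > arr[7]=2

Total inversions: 17

The array has 17 inversion(s): (0,2), (0,4), (0,7), (1,2), (1,3), (1,4), (1,5), (1,6), (1,7), (2,4), (2,7), (3,4), (3,5), (3,7), (4,7), (5,7), (6,7). Each pair (i,j) satisfies i < j and arr[i] > arr[j].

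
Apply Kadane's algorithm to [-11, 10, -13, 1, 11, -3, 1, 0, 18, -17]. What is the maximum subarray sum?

Using Kadane's algorithm on [-11, 10, -13, 1, 11, -3, 1, 0, 18, -17]:

Scanning through the array:
Position 1 (value 10): max_ending_here = 10, max_so_far = 10
Position 2 (value -13): max_ending_here = -3, max_so_far = 10
Position 3 (value 1): max_ending_here = 1, max_so_far = 10
Position 4 (value 11): max_ending_here = 12, max_so_far = 12
Position 5 (value -3): max_ending_here = 9, max_so_far = 12
Position 6 (value 1): max_ending_here = 10, max_so_far = 12
Position 7 (value 0): max_ending_here = 10, max_so_far = 12
Position 8 (value 18): max_ending_here = 28, max_so_far = 28
Position 9 (value -17): max_ending_here = 11, max_so_far = 28

Maximum subarray: [1, 11, -3, 1, 0, 18]
Maximum sum: 28

The maximum subarray is [1, 11, -3, 1, 0, 18] with sum 28. This subarray runs from index 3 to index 8.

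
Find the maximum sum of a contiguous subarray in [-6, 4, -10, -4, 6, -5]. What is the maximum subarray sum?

Using Kadane's algorithm on [-6, 4, -10, -4, 6, -5]:

Scanning through the array:
Position 1 (value 4): max_ending_here = 4, max_so_far = 4
Position 2 (value -10): max_ending_here = -6, max_so_far = 4
Position 3 (value -4): max_ending_here = -4, max_so_far = 4
Position 4 (value 6): max_ending_here = 6, max_so_far = 6
Position 5 (value -5): max_ending_here = 1, max_so_far = 6

Maximum subarray: [6]
Maximum sum: 6

The maximum subarray is [6] with sum 6. This subarray runs from index 4 to index 4.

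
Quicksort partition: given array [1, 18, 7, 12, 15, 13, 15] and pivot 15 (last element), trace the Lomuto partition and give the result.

Lomuto partition with pivot = 15:

Initial array: [1, 18, 7, 12, 15, 13, 15]

arr[0]=1 <= 15: swap with position 0, array becomes [1, 18, 7, 12, 15, 13, 15]
arr[1]=18 > 15: no swap
arr[2]=7 <= 15: swap with position 1, array becomes [1, 7, 18, 12, 15, 13, 15]
arr[3]=12 <= 15: swap with position 2, array becomes [1, 7, 12, 18, 15, 13, 15]
arr[4]=15 <= 15: swap with position 3, array becomes [1, 7, 12, 15, 18, 13, 15]
arr[5]=13 <= 15: swap with position 4, array becomes [1, 7, 12, 15, 13, 18, 15]

Place pivot at position 5: [1, 7, 12, 15, 13, 15, 18]
Pivot position: 5

After partitioning with pivot 15, the array becomes [1, 7, 12, 15, 13, 15, 18]. The pivot is placed at index 5. All elements to the left of the pivot are <= 15, and all elements to the right are > 15.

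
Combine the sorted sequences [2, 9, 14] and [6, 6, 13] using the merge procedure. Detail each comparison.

Merging process:

Compare 2 vs 6: take 2 from left. Merged: [2]
Compare 9 vs 6: take 6 from right. Merged: [2, 6]
Compare 9 vs 6: take 6 from right. Merged: [2, 6, 6]
Compare 9 vs 13: take 9 from left. Merged: [2, 6, 6, 9]
Compare 14 vs 13: take 13 from right. Merged: [2, 6, 6, 9, 13]
Append remaining from left: [14]. Merged: [2, 6, 6, 9, 13, 14]

Final merged array: [2, 6, 6, 9, 13, 14]
Total comparisons: 5

The merged array is [2, 6, 6, 9, 13, 14], requiring 5 comparisons. The merge step runs in O(n) time where n is the total number of elements.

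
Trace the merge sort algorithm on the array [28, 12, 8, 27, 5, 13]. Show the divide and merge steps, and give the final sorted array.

Merge sort trace:

Split: [28, 12, 8, 27, 5, 13] -> [28, 12, 8] and [27, 5, 13]
  Split: [28, 12, 8] -> [28] and [12, 8]
    Split: [12, 8] -> [12] and [8]
    Merge: [12] + [8] -> [8, 12]
  Merge: [28] + [8, 12] -> [8, 12, 28]
  Split: [27, 5, 13] -> [27] and [5, 13]
    Split: [5, 13] -> [5] and [13]
    Merge: [5] + [13] -> [5, 13]
  Merge: [27] + [5, 13] -> [5, 13, 27]
Merge: [8, 12, 28] + [5, 13, 27] -> [5, 8, 12, 13, 27, 28]

Final sorted array: [5, 8, 12, 13, 27, 28]

The merge sort proceeds by recursively splitting the array and merging sorted halves.
After all merges, the sorted array is [5, 8, 12, 13, 27, 28].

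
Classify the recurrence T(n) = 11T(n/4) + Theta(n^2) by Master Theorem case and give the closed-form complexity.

Master Theorem for T(n) = 11T(n/4) + O(n^2):

a = 11, b = 4, c = 2
log_b(a) = log_4(11) = 1.7297

Case 3: c = 2 > log_4(11) = 1.7297
T(n) = O(n^2) = O(n^2)

For T(n) = 11T(n/4) + O(n^2): log_4(11) = 1.7297. This is Case 3 of the Master Theorem (c > log_b(a), work dominated by root), giving O(n^2).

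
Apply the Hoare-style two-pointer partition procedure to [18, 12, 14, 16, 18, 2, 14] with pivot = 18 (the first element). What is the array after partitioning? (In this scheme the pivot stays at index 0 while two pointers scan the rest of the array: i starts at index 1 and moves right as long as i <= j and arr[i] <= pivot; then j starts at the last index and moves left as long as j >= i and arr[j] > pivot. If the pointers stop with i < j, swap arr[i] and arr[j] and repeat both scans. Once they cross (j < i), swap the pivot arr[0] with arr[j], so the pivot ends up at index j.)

Hoare-style two-pointer partition with pivot = 18:

Initial array: [18, 12, 14, 16, 18, 2, 14]

Pointers start at i = 1, j = 6.
i ends at 7, j ends at 6: the pointers have crossed (j < i), so scanning stops.

Swap pivot arr[0] with arr[6] to place pivot at position 6: [14, 12, 14, 16, 18, 2, 18]
Pivot position: 6

After partitioning with pivot 18, the array becomes [14, 12, 14, 16, 18, 2, 18]. The pivot is placed at index 6. All elements to the left of the pivot are <= 18, and all elements to the right are > 18.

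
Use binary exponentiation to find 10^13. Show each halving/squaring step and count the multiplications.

Computing 10^13 by squaring (build up from 10^1; each line after the first costs one multiplication):

10^1 = 10
10^2 = (10^1)^2 = 10^2 = 100
10^3 = 10 * 10^2 = 10 * 100 = 1000
10^6 = (10^3)^2 = 1000^2 = 1000000
10^12 = (10^6)^2 = 1000000^2 = 1000000000000
10^13 = 10 * 10^12 = 10 * 1000000000000 = 10000000000000

Result: 10000000000000
Multiplications needed: 5 (5 lines after 10^1)

10^13 = 10000000000000. Using exponentiation by squaring, this requires 5 multiplications. The key idea: if the exponent is even, square the half-power; if odd, multiply by the base once.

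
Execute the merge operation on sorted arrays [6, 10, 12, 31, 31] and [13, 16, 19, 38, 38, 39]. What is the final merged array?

Merging process:

Compare 6 vs 13: take 6 from left. Merged: [6]
Compare 10 vs 13: take 10 from left. Merged: [6, 10]
Compare 12 vs 13: take 12 from left. Merged: [6, 10, 12]
Compare 31 vs 13: take 13 from right. Merged: [6, 10, 12, 13]
Compare 31 vs 16: take 16 from right. Merged: [6, 10, 12, 13, 16]
Compare 31 vs 19: take 19 from right. Merged: [6, 10, 12, 13, 16, 19]
Compare 31 vs 38: take 31 from left. Merged: [6, 10, 12, 13, 16, 19, 31]
Compare 31 vs 38: take 31 from left. Merged: [6, 10, 12, 13, 16, 19, 31, 31]
Append remaining from right: [38, 38, 39]. Merged: [6, 10, 12, 13, 16, 19, 31, 31, 38, 38, 39]

Final merged array: [6, 10, 12, 13, 16, 19, 31, 31, 38, 38, 39]
Total comparisons: 8

The merged array is [6, 10, 12, 13, 16, 19, 31, 31, 38, 38, 39], requiring 8 comparisons. The merge step runs in O(n) time where n is the total number of elements.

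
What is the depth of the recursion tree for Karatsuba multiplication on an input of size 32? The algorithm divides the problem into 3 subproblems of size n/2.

For divide and conquer with division factor 2:

Problem sizes at each level:
Level 0: 32
Level 1: 16
Level 2: 8
Level 3: 4
Level 4: 2
Level 5: 1

The root is level 0 and the size-1 base case is level 5 (the tree spans levels 0 through 5, i.e. 6 levels counting the root), so the depth is the number of divisions: log_2(32) = 5

The recursion tree depth is log_2(32) = 5. At each level, the problem size is divided by 2, so it takes 5 divisions to reduce to a base case of size 1. The algorithm makes 3 recursive calls at each level.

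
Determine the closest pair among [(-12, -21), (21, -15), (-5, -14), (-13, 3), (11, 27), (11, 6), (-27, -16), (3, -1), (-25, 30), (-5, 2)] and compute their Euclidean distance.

Computing all pairwise distances among 10 points:

d((-12, -21), (21, -15)) = 33.541
d((-12, -21), (-5, -14)) = 9.8995
d((-12, -21), (-13, 3)) = 24.0208
d((-12, -21), (11, 27)) = 53.2259
d((-12, -21), (11, 6)) = 35.4683
d((-12, -21), (-27, -16)) = 15.8114
d((-12, -21), (3, -1)) = 25.0
d((-12, -21), (-25, 30)) = 52.6308
d((-12, -21), (-5, 2)) = 24.0416
d((21, -15), (-5, -14)) = 26.0192
d((21, -15), (-13, 3)) = 38.4708
d((21, -15), (11, 27)) = 43.1741
d((21, -15), (11, 6)) = 23.2594
d((21, -15), (-27, -16)) = 48.0104
d((21, -15), (3, -1)) = 22.8035
d((21, -15), (-25, 30)) = 64.3506
d((21, -15), (-5, 2)) = 31.0644
d((-5, -14), (-13, 3)) = 18.7883
d((-5, -14), (11, 27)) = 44.0114
d((-5, -14), (11, 6)) = 25.6125
d((-5, -14), (-27, -16)) = 22.0907
d((-5, -14), (3, -1)) = 15.2643
d((-5, -14), (-25, 30)) = 48.3322
d((-5, -14), (-5, 2)) = 16.0
d((-13, 3), (11, 27)) = 33.9411
d((-13, 3), (11, 6)) = 24.1868
d((-13, 3), (-27, -16)) = 23.6008
d((-13, 3), (3, -1)) = 16.4924
d((-13, 3), (-25, 30)) = 29.5466
d((-13, 3), (-5, 2)) = 8.0623 <-- minimum
d((11, 27), (11, 6)) = 21.0
d((11, 27), (-27, -16)) = 57.3847
d((11, 27), (3, -1)) = 29.1204
d((11, 27), (-25, 30)) = 36.1248
d((11, 27), (-5, 2)) = 29.6816
d((11, 6), (-27, -16)) = 43.909
d((11, 6), (3, -1)) = 10.6301
d((11, 6), (-25, 30)) = 43.2666
d((11, 6), (-5, 2)) = 16.4924
d((-27, -16), (3, -1)) = 33.541
d((-27, -16), (-25, 30)) = 46.0435
d((-27, -16), (-5, 2)) = 28.4253
d((3, -1), (-25, 30)) = 41.7732
d((3, -1), (-5, 2)) = 8.544
d((-25, 30), (-5, 2)) = 34.4093

Closest pair: (-13, 3) and (-5, 2) with distance 8.0623

The closest pair is (-13, 3) and (-5, 2) with Euclidean distance 8.0623. For 10 points, brute-force pairwise comparison is shown above. For large n, the divide-and-conquer algorithm (sort by x, recurse on halves, check the dividing strip) achieves O(n log n).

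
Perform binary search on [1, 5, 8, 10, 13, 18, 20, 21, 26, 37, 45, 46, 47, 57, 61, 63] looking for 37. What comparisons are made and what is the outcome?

Binary search for 37 in [1, 5, 8, 10, 13, 18, 20, 21, 26, 37, 45, 46, 47, 57, 61, 63]:

lo=0, hi=15, mid=7, arr[mid]=21 -> 21 < 37, search right half
lo=8, hi=15, mid=11, arr[mid]=46 -> 46 > 37, search left half
lo=8, hi=10, mid=9, arr[mid]=37 -> Found target at index 9!

Binary search finds 37 at index 9 after 3 comparisons. The search repeatedly halves the search space by comparing with the middle element.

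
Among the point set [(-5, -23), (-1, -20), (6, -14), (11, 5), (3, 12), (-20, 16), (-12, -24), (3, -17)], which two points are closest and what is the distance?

Computing all pairwise distances among 8 points:

d((-5, -23), (-1, -20)) = 5.0
d((-5, -23), (6, -14)) = 14.2127
d((-5, -23), (11, 5)) = 32.249
d((-5, -23), (3, 12)) = 35.9026
d((-5, -23), (-20, 16)) = 41.7852
d((-5, -23), (-12, -24)) = 7.0711
d((-5, -23), (3, -17)) = 10.0
d((-1, -20), (6, -14)) = 9.2195
d((-1, -20), (11, 5)) = 27.7308
d((-1, -20), (3, 12)) = 32.249
d((-1, -20), (-20, 16)) = 40.7063
d((-1, -20), (-12, -24)) = 11.7047
d((-1, -20), (3, -17)) = 5.0
d((6, -14), (11, 5)) = 19.6469
d((6, -14), (3, 12)) = 26.1725
d((6, -14), (-20, 16)) = 39.6989
d((6, -14), (-12, -24)) = 20.5913
d((6, -14), (3, -17)) = 4.2426 <-- minimum
d((11, 5), (3, 12)) = 10.6301
d((11, 5), (-20, 16)) = 32.8938
d((11, 5), (-12, -24)) = 37.0135
d((11, 5), (3, -17)) = 23.4094
d((3, 12), (-20, 16)) = 23.3452
d((3, 12), (-12, -24)) = 39.0
d((3, 12), (3, -17)) = 29.0
d((-20, 16), (-12, -24)) = 40.7922
d((-20, 16), (3, -17)) = 40.2244
d((-12, -24), (3, -17)) = 16.5529

Closest pair: (6, -14) and (3, -17) with distance 4.2426

The closest pair is (6, -14) and (3, -17) with Euclidean distance 4.2426. For 8 points, brute-force pairwise comparison is shown above. For large n, the divide-and-conquer algorithm (sort by x, recurse on halves, check the dividing strip) achieves O(n log n).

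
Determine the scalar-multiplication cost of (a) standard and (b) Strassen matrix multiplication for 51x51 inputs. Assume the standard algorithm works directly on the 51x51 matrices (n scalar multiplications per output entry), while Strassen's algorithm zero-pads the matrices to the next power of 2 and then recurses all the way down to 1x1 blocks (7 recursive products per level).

Matrix multiplication for 51x51 matrices:

Strassen's algorithm requires power-of-2 dimensions. Pad 51x51 to 64x64 (next power of 2).

Standard algorithm: 51^3 = 132651 multiplications
Strassen's algorithm: 7^(log2(64)) = 7^6 = 117649 multiplications
Savings: 132651 - 117649 = 15002 multiplications

Standard: 132651 multiplications (51^3). Strassen: 117649 multiplications (7^6, after padding to 64x64). Strassen reduces 8 recursive multiplications to 7 at each level.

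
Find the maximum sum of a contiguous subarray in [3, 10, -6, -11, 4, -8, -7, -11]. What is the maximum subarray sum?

Using Kadane's algorithm on [3, 10, -6, -11, 4, -8, -7, -11]:

Scanning through the array:
Position 1 (value 10): max_ending_here = 13, max_so_far = 13
Position 2 (value -6): max_ending_here = 7, max_so_far = 13
Position 3 (value -11): max_ending_here = -4, max_so_far = 13
Position 4 (value 4): max_ending_here = 4, max_so_far = 13
Position 5 (value -8): max_ending_here = -4, max_so_far = 13
Position 6 (value -7): max_ending_here = -7, max_so_far = 13
Position 7 (value -11): max_ending_here = -11, max_so_far = 13

Maximum subarray: [3, 10]
Maximum sum: 13

The maximum subarray is [3, 10] with sum 13. This subarray runs from index 0 to index 1.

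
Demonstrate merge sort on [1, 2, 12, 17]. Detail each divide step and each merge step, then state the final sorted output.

Merge sort trace:

Split: [1, 2, 12, 17] -> [1, 2] and [12, 17]
  Split: [1, 2] -> [1] and [2]
  Merge: [1] + [2] -> [1, 2]
  Split: [12, 17] -> [12] and [17]
  Merge: [12] + [17] -> [12, 17]
Merge: [1, 2] + [12, 17] -> [1, 2, 12, 17]

Final sorted array: [1, 2, 12, 17]

The merge sort proceeds by recursively splitting the array and merging sorted halves.
After all merges, the sorted array is [1, 2, 12, 17].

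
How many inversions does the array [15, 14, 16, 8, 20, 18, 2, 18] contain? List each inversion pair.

Finding inversions in [15, 14, 16, 8, 20, 18, 2, 18]:

(0, 1): arr[0]=15 > arr[1]=14
(0, 3): arr[0]=15 > arr[3]=8
(0, 6): arr[0]=15 > arr[6]=2
(1, 3): arr[1]=14 > arr[3]=8
(1, 6): arr[1]=14 > arr[6]=2
(2, 3): arr[2]=16 > arr[3]=8
(2, 6): arr[2]=16 > arr[6]=2
(3, 6): arr[3]=8 > arr[6]=2
(4, 5): arr[4]=20 > arr[5]=18
(4, 6): arr[4]=20 > arr[6]=2
(4, 7): arr[4]=20 > arr[7]=18
(5, 6): arr[5]=18 > arr[6]=2

Total inversions: 12

The array has 12 inversion(s): (0,1), (0,3), (0,6), (1,3), (1,6), (2,3), (2,6), (3,6), (4,5), (4,6), (4,7), (5,6). Each pair (i,j) satisfies i < j and arr[i] > arr[j].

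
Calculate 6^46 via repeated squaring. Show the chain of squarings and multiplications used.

Computing 6^46 by squaring (build up from 6^1; each line after the first costs one multiplication):

6^1 = 6
6^2 = (6^1)^2 = 6^2 = 36
6^4 = (6^2)^2 = 36^2 = 1296
6^5 = 6 * 6^4 = 6 * 1296 = 7776
6^10 = (6^5)^2 = 7776^2 = 60466176
6^11 = 6 * 6^10 = 6 * 60466176 = 362797056
6^22 = (6^11)^2 = 362797056^2 = 131621703842267136
6^23 = 6 * 6^22 = 6 * 131621703842267136 = 789730223053602816
6^46 = (6^23)^2 = 789730223053602816^2 = 623673825204293256669089197883129856

Result: 623673825204293256669089197883129856
Multiplications needed: 8 (8 lines after 6^1)

6^46 = 623673825204293256669089197883129856. Using exponentiation by squaring, this requires 8 multiplications. The key idea: if the exponent is even, square the half-power; if odd, multiply by the base once.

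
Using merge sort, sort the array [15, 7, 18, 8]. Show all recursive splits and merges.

Merge sort trace:

Split: [15, 7, 18, 8] -> [15, 7] and [18, 8]
  Split: [15, 7] -> [15] and [7]
  Merge: [15] + [7] -> [7, 15]
  Split: [18, 8] -> [18] and [8]
  Merge: [18] + [8] -> [8, 18]
Merge: [7, 15] + [8, 18] -> [7, 8, 15, 18]

Final sorted array: [7, 8, 15, 18]

The merge sort proceeds by recursively splitting the array and merging sorted halves.
After all merges, the sorted array is [7, 8, 15, 18].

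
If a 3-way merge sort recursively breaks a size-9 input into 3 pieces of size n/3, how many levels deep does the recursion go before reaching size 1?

For divide and conquer with division factor 3:

Problem sizes at each level:
Level 0: 9
Level 1: 3
Level 2: 1

The root is level 0 and the size-1 base case is level 2 (the tree spans levels 0 through 2, i.e. 3 levels counting the root), so the depth is the number of divisions: log_3(9) = 2

The recursion tree depth is log_3(9) = 2. At each level, the problem size is divided by 3, so it takes 2 divisions to reduce to a base case of size 1. The algorithm makes 3 recursive calls at each level.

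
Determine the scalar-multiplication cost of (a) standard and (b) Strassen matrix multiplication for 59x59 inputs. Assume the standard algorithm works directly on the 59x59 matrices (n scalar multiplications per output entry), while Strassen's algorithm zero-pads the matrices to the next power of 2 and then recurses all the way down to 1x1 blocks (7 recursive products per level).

Matrix multiplication for 59x59 matrices:

Strassen's algorithm requires power-of-2 dimensions. Pad 59x59 to 64x64 (next power of 2).

Standard algorithm: 59^3 = 205379 multiplications
Strassen's algorithm: 7^(log2(64)) = 7^6 = 117649 multiplications
Savings: 205379 - 117649 = 87730 multiplications

Standard: 205379 multiplications (59^3). Strassen: 117649 multiplications (7^6, after padding to 64x64). Strassen reduces 8 recursive multiplications to 7 at each level.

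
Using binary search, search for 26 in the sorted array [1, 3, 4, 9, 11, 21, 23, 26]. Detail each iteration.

Binary search for 26 in [1, 3, 4, 9, 11, 21, 23, 26]:

lo=0, hi=7, mid=3, arr[mid]=9 -> 9 < 26, search right half
lo=4, hi=7, mid=5, arr[mid]=21 -> 21 < 26, search right half
lo=6, hi=7, mid=6, arr[mid]=23 -> 23 < 26, search right half
lo=7, hi=7, mid=7, arr[mid]=26 -> Found target at index 7!

Binary search finds 26 at index 7 after 4 comparisons. The search repeatedly halves the search space by comparing with the middle element.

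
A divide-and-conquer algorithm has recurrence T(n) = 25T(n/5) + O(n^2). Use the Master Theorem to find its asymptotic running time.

Master Theorem for T(n) = 25T(n/5) + O(n^2):

a = 25, b = 5, c = 2
log_b(a) = log_5(25) = 2.0000

Case 2: c = 2 = log_5(25) = 2.0000
T(n) = O(n^2 log n) = O(n^2 log n)

For T(n) = 25T(n/5) + O(n^2): log_5(25) = 2.0000. This is Case 2 of the Master Theorem (c = log_b(a), equal work at all levels), giving O(n^2 log n).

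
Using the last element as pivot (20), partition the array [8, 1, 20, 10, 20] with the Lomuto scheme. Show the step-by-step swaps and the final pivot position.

Lomuto partition with pivot = 20:

Initial array: [8, 1, 20, 10, 20]

arr[0]=8 <= 20: swap with position 0, array becomes [8, 1, 20, 10, 20]
arr[1]=1 <= 20: swap with position 1, array becomes [8, 1, 20, 10, 20]
arr[2]=20 <= 20: swap with position 2, array becomes [8, 1, 20, 10, 20]
arr[3]=10 <= 20: swap with position 3, array becomes [8, 1, 20, 10, 20]

Place pivot at position 4: [8, 1, 20, 10, 20]
Pivot position: 4

After partitioning with pivot 20, the array becomes [8, 1, 20, 10, 20]. The pivot is placed at index 4. All elements to the left of the pivot are <= 20, and all elements to the right are > 20.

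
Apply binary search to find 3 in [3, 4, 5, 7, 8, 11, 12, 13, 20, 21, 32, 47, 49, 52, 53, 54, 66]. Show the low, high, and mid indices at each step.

Binary search for 3 in [3, 4, 5, 7, 8, 11, 12, 13, 20, 21, 32, 47, 49, 52, 53, 54, 66]:

lo=0, hi=16, mid=8, arr[mid]=20 -> 20 > 3, search left half
lo=0, hi=7, mid=3, arr[mid]=7 -> 7 > 3, search left half
lo=0, hi=2, mid=1, arr[mid]=4 -> 4 > 3, search left half
lo=0, hi=0, mid=0, arr[mid]=3 -> Found target at index 0!

Binary search finds 3 at index 0 after 4 comparisons. The search repeatedly halves the search space by comparing with the middle element.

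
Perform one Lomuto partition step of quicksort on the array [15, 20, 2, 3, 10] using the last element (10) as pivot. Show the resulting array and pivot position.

Lomuto partition with pivot = 10:

Initial array: [15, 20, 2, 3, 10]

arr[0]=15 > 10: no swap
arr[1]=20 > 10: no swap
arr[2]=2 <= 10: swap with position 0, array becomes [2, 20, 15, 3, 10]
arr[3]=3 <= 10: swap with position 1, array becomes [2, 3, 15, 20, 10]

Place pivot at position 2: [2, 3, 10, 20, 15]
Pivot position: 2

After partitioning with pivot 10, the array becomes [2, 3, 10, 20, 15]. The pivot is placed at index 2. All elements to the left of the pivot are <= 10, and all elements to the right are > 10.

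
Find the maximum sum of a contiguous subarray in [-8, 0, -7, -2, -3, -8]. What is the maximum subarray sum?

Using Kadane's algorithm on [-8, 0, -7, -2, -3, -8]:

Scanning through the array:
Position 1 (value 0): max_ending_here = 0, max_so_far = 0
Position 2 (value -7): max_ending_here = -7, max_so_far = 0
Position 3 (value -2): max_ending_here = -2, max_so_far = 0
Position 4 (value -3): max_ending_here = -3, max_so_far = 0
Position 5 (value -8): max_ending_here = -8, max_so_far = 0

Maximum subarray: [0]
Maximum sum: 0

The maximum subarray is [0] with sum 0. This subarray runs from index 1 to index 1.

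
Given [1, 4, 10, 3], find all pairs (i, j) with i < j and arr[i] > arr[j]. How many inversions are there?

Finding inversions in [1, 4, 10, 3]:

(1, 3): arr[1]=4 > arr[3]=3
(2, 3): arr[2]=10 > arr[3]=3

Total inversions: 2

The array has 2 inversion(s): (1,3), (2,3). Each pair (i,j) satisfies i < j and arr[i] > arr[j].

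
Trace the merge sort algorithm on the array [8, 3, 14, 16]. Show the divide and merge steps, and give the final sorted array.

Merge sort trace:

Split: [8, 3, 14, 16] -> [8, 3] and [14, 16]
  Split: [8, 3] -> [8] and [3]
  Merge: [8] + [3] -> [3, 8]
  Split: [14, 16] -> [14] and [16]
  Merge: [14] + [16] -> [14, 16]
Merge: [3, 8] + [14, 16] -> [3, 8, 14, 16]

Final sorted array: [3, 8, 14, 16]

The merge sort proceeds by recursively splitting the array and merging sorted halves.
After all merges, the sorted array is [3, 8, 14, 16].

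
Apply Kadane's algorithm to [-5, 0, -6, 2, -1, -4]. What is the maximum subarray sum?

Using Kadane's algorithm on [-5, 0, -6, 2, -1, -4]:

Scanning through the array:
Position 1 (value 0): max_ending_here = 0, max_so_far = 0
Position 2 (value -6): max_ending_here = -6, max_so_far = 0
Position 3 (value 2): max_ending_here = 2, max_so_far = 2
Position 4 (value -1): max_ending_here = 1, max_so_far = 2
Position 5 (value -4): max_ending_here = -3, max_so_far = 2

Maximum subarray: [2]
Maximum sum: 2

The maximum subarray is [2] with sum 2. This subarray runs from index 3 to index 3.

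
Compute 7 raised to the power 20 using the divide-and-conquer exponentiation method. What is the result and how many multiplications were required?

Computing 7^20 by squaring (build up from 7^1; each line after the first costs one multiplication):

7^1 = 7
7^2 = (7^1)^2 = 7^2 = 49
7^4 = (7^2)^2 = 49^2 = 2401
7^5 = 7 * 7^4 = 7 * 2401 = 16807
7^10 = (7^5)^2 = 16807^2 = 282475249
7^20 = (7^10)^2 = 282475249^2 = 79792266297612001

Result: 79792266297612001
Multiplications needed: 5 (5 lines after 7^1)

7^20 = 79792266297612001. Using exponentiation by squaring, this requires 5 multiplications. The key idea: if the exponent is even, square the half-power; if odd, multiply by the base once.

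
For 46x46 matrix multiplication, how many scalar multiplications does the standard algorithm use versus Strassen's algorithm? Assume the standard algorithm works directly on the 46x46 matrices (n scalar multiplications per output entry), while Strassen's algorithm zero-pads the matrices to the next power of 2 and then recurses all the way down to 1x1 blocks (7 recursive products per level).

Matrix multiplication for 46x46 matrices:

Strassen's algorithm requires power-of-2 dimensions. Pad 46x46 to 64x64 (next power of 2).

Standard algorithm: 46^3 = 97336 multiplications
Strassen's algorithm: 7^(log2(64)) = 7^6 = 117649 multiplications
Difference: 97336 - 117649 = -20313 (Strassen uses MORE here due to padding overhead — for small or just-over-power-of-2 n, padding can outweigh the per-level savings)

Standard: 97336 multiplications (46^3). Strassen: 117649 multiplications (7^6, after padding to 64x64). Strassen reduces 8 recursive multiplications to 7 at each level.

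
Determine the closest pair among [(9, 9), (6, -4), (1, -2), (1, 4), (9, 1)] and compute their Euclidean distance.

Computing all pairwise distances among 5 points:

d((9, 9), (6, -4)) = 13.3417
d((9, 9), (1, -2)) = 13.6015
d((9, 9), (1, 4)) = 9.434
d((9, 9), (9, 1)) = 8.0
d((6, -4), (1, -2)) = 5.3852 <-- minimum
d((6, -4), (1, 4)) = 9.434
d((6, -4), (9, 1)) = 5.831
d((1, -2), (1, 4)) = 6.0
d((1, -2), (9, 1)) = 8.544
d((1, 4), (9, 1)) = 8.544

Closest pair: (6, -4) and (1, -2) with distance 5.3852

The closest pair is (6, -4) and (1, -2) with Euclidean distance 5.3852. For 5 points, brute-force pairwise comparison is shown above. For large n, the divide-and-conquer algorithm (sort by x, recurse on halves, check the dividing strip) achieves O(n log n).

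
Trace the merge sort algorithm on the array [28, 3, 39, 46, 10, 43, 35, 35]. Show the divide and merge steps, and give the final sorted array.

Merge sort trace:

Split: [28, 3, 39, 46, 10, 43, 35, 35] -> [28, 3, 39, 46] and [10, 43, 35, 35]
  Split: [28, 3, 39, 46] -> [28, 3] and [39, 46]
    Split: [28, 3] -> [28] and [3]
    Merge: [28] + [3] -> [3, 28]
    Split: [39, 46] -> [39] and [46]
    Merge: [39] + [46] -> [39, 46]
  Merge: [3, 28] + [39, 46] -> [3, 28, 39, 46]
  Split: [10, 43, 35, 35] -> [10, 43] and [35, 35]
    Split: [10, 43] -> [10] and [43]
    Merge: [10] + [43] -> [10, 43]
    Split: [35, 35] -> [35] and [35]
    Merge: [35] + [35] -> [35, 35]
  Merge: [10, 43] + [35, 35] -> [10, 35, 35, 43]
Merge: [3, 28, 39, 46] + [10, 35, 35, 43] -> [3, 10, 28, 35, 35, 39, 43, 46]

Final sorted array: [3, 10, 28, 35, 35, 39, 43, 46]

The merge sort proceeds by recursively splitting the array and merging sorted halves.
After all merges, the sorted array is [3, 10, 28, 35, 35, 39, 43, 46].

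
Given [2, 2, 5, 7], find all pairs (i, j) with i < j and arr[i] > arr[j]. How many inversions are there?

Finding inversions in [2, 2, 5, 7]:


Total inversions: 0

The array has 0 inversions. It is already sorted.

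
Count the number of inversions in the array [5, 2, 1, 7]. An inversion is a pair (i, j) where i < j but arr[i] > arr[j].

Finding inversions in [5, 2, 1, 7]:

(0, 1): arr[0]=5 > arr[1]=2
(0, 2): arr[0]=5 > arr[2]=1
(1, 2): arr[1]=2 > arr[2]=1

Total inversions: 3

The array has 3 inversion(s): (0,1), (0,2), (1,2). Each pair (i,j) satisfies i < j and arr[i] > arr[j].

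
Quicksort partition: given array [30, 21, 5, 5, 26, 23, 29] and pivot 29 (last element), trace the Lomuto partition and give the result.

Lomuto partition with pivot = 29:

Initial array: [30, 21, 5, 5, 26, 23, 29]

arr[0]=30 > 29: no swap
arr[1]=21 <= 29: swap with position 0, array becomes [21, 30, 5, 5, 26, 23, 29]
arr[2]=5 <= 29: swap with position 1, array becomes [21, 5, 30, 5, 26, 23, 29]
arr[3]=5 <= 29: swap with position 2, array becomes [21, 5, 5, 30, 26, 23, 29]
arr[4]=26 <= 29: swap with position 3, array becomes [21, 5, 5, 26, 30, 23, 29]
arr[5]=23 <= 29: swap with position 4, array becomes [21, 5, 5, 26, 23, 30, 29]

Place pivot at position 5: [21, 5, 5, 26, 23, 29, 30]
Pivot position: 5

After partitioning with pivot 29, the array becomes [21, 5, 5, 26, 23, 29, 30]. The pivot is placed at index 5. All elements to the left of the pivot are <= 29, and all elements to the right are > 29.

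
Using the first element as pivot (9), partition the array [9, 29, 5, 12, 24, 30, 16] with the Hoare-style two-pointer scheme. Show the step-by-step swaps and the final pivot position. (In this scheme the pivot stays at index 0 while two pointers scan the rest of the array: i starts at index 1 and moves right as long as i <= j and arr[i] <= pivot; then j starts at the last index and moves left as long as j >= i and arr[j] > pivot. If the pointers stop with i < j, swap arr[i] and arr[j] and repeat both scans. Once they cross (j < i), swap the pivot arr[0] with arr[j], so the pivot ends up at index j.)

Hoare-style two-pointer partition with pivot = 9:

Initial array: [9, 29, 5, 12, 24, 30, 16]

Pointers start at i = 1, j = 6.
i stops at index 1 (arr[1]=29 > 9), j stops at index 2 (arr[2]=5 <= 9): swap arr[1] and arr[2], array becomes [9, 5, 29, 12, 24, 30, 16]
i ends at 2, j ends at 1: the pointers have crossed (j < i), so scanning stops.

Swap pivot arr[0] with arr[1] to place pivot at position 1: [5, 9, 29, 12, 24, 30, 16]
Pivot position: 1

After partitioning with pivot 9, the array becomes [5, 9, 29, 12, 24, 30, 16]. The pivot is placed at index 1. All elements to the left of the pivot are <= 9, and all elements to the right are > 9.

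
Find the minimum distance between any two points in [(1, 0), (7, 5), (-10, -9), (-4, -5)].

Computing all pairwise distances among 4 points:

d((1, 0), (7, 5)) = 7.8102
d((1, 0), (-10, -9)) = 14.2127
d((1, 0), (-4, -5)) = 7.0711 <-- minimum
d((7, 5), (-10, -9)) = 22.0227
d((7, 5), (-4, -5)) = 14.8661
d((-10, -9), (-4, -5)) = 7.2111

Closest pair: (1, 0) and (-4, -5) with distance 7.0711

The closest pair is (1, 0) and (-4, -5) with Euclidean distance 7.0711. For 4 points, brute-force pairwise comparison is shown above. For large n, the divide-and-conquer algorithm (sort by x, recurse on halves, check the dividing strip) achieves O(n log n).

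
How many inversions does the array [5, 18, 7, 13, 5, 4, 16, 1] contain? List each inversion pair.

Finding inversions in [5, 18, 7, 13, 5, 4, 16, 1]:

(0, 5): arr[0]=5 > arr[5]=4
(0, 7): arr[0]=5 > arr[7]=1
(1, 2): arr[1]=18 > arr[2]=7
(1, 3): arr[1]=18 > arr[3]=13
(1, 4): arr[1]=18 > arr[4]=5
(1, 5): arr[1]=18 > arr[5]=4
(1, 6): arr[1]=18 > arr[6]=16
(1, 7): arr[1]=18 > arr[7]=1
(2, 4): arr[2]=7 > arr[4]=5
(2, 5): arr[2]=7 > arr[5]=4
(2, 7): arr[2]=7 > arr[7]=1
(3, 4): arr[3]=13 > arr[4]=5
(3, 5): arr[3]=13 > arr[5]=4
(3, 7): arr[3]=13 > arr[7]=1
(4, 5): arr[4]=5 > arr[5]=4
(4, 7): arr[4]=5 > arr[7]=1
(5, 7): arr[5]=4 > arr[7]=1
(6, 7): arr[6]=16 > arr[7]=1

Total inversions: 18

The array has 18 inversion(s): (0,5), (0,7), (1,2), (1,3), (1,4), (1,5), (1,6), (1,7), (2,4), (2,5), (2,7), (3,4), (3,5), (3,7), (4,5), (4,7), (5,7), (6,7). Each pair (i,j) satisfies i < j and arr[i] > arr[j].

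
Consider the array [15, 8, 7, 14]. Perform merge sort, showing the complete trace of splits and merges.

Merge sort trace:

Split: [15, 8, 7, 14] -> [15, 8] and [7, 14]
  Split: [15, 8] -> [15] and [8]
  Merge: [15] + [8] -> [8, 15]
  Split: [7, 14] -> [7] and [14]
  Merge: [7] + [14] -> [7, 14]
Merge: [8, 15] + [7, 14] -> [7, 8, 14, 15]

Final sorted array: [7, 8, 14, 15]

The merge sort proceeds by recursively splitting the array and merging sorted halves.
After all merges, the sorted array is [7, 8, 14, 15].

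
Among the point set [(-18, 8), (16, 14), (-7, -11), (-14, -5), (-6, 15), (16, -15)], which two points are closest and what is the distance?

Computing all pairwise distances among 6 points:

d((-18, 8), (16, 14)) = 34.5254
d((-18, 8), (-7, -11)) = 21.9545
d((-18, 8), (-14, -5)) = 13.6015
d((-18, 8), (-6, 15)) = 13.8924
d((-18, 8), (16, -15)) = 41.0488
d((16, 14), (-7, -11)) = 33.9706
d((16, 14), (-14, -5)) = 35.5106
d((16, 14), (-6, 15)) = 22.0227
d((16, 14), (16, -15)) = 29.0
d((-7, -11), (-14, -5)) = 9.2195 <-- minimum
d((-7, -11), (-6, 15)) = 26.0192
d((-7, -11), (16, -15)) = 23.3452
d((-14, -5), (-6, 15)) = 21.5407
d((-14, -5), (16, -15)) = 31.6228
d((-6, 15), (16, -15)) = 37.2022

Closest pair: (-7, -11) and (-14, -5) with distance 9.2195

The closest pair is (-7, -11) and (-14, -5) with Euclidean distance 9.2195. For 6 points, brute-force pairwise comparison is shown above. For large n, the divide-and-conquer algorithm (sort by x, recurse on halves, check the dividing strip) achieves O(n log n).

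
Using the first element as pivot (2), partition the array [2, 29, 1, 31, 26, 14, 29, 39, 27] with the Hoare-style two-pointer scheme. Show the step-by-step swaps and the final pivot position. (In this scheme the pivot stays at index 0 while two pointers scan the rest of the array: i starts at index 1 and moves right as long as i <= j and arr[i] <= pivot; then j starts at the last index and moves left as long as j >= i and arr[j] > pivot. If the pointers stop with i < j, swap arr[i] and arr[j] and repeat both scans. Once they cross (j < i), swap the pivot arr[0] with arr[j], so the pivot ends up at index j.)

Hoare-style two-pointer partition with pivot = 2:

Initial array: [2, 29, 1, 31, 26, 14, 29, 39, 27]

Pointers start at i = 1, j = 8.
i stops at index 1 (arr[1]=29 > 2), j stops at index 2 (arr[2]=1 <= 2): swap arr[1] and arr[2], array becomes [2, 1, 29, 31, 26, 14, 29, 39, 27]
i ends at 2, j ends at 1: the pointers have crossed (j < i), so scanning stops.

Swap pivot arr[0] with arr[1] to place pivot at position 1: [1, 2, 29, 31, 26, 14, 29, 39, 27]
Pivot position: 1

After partitioning with pivot 2, the array becomes [1, 2, 29, 31, 26, 14, 29, 39, 27]. The pivot is placed at index 1. All elements to the left of the pivot are <= 2, and all elements to the right are > 2.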